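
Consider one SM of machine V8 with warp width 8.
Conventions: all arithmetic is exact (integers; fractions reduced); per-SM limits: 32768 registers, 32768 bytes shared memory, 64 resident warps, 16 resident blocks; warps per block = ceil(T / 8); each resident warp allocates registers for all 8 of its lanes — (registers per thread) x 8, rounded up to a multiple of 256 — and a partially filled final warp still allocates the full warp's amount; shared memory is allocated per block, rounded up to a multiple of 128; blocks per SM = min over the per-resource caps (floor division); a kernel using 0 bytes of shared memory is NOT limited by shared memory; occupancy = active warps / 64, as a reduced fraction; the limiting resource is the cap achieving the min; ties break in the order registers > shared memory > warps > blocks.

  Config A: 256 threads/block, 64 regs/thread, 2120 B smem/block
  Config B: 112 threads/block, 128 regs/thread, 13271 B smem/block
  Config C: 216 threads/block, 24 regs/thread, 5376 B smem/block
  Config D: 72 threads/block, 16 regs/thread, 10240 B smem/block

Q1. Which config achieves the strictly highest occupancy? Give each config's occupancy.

occupancies: A 1, B 7/16, C 27/32, D 27/64

Answer: A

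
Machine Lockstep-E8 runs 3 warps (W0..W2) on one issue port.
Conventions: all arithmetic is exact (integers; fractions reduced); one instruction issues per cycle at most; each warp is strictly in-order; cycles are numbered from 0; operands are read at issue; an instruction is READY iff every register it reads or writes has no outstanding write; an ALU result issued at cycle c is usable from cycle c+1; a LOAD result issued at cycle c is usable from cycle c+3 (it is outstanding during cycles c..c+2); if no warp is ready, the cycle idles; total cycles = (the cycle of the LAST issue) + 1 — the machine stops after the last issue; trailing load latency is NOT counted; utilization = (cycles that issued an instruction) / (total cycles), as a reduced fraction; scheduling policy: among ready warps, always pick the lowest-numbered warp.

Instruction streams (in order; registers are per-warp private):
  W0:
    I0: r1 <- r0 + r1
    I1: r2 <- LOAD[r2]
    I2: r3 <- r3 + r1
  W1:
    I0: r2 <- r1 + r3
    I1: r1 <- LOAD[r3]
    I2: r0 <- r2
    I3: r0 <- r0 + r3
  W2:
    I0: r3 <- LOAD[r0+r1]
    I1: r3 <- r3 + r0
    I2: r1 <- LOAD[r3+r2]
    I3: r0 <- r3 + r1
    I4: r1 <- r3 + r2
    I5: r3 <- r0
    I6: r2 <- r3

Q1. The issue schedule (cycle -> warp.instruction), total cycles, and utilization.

cycle 0: W0.I0
cycle 1: W0.I1
cycle 2: W0.I2
cycle 3: W1.I0
cycle 4: W1.I1
cycle 5: W1.I2
cycle 6: W1.I3
cycle 7: W2.I0
cycle 8: idle
cycle 9: idle
cycle 10: W2.I1
cycle 11: W2.I2
cycle 12: idle
cycle 13: idle
cycle 14: W2.I3
cycle 15: W2.I4
cycle 16: W2.I5
cycle 17: W2.I6

Answer: 18 cycles, utilization 7/9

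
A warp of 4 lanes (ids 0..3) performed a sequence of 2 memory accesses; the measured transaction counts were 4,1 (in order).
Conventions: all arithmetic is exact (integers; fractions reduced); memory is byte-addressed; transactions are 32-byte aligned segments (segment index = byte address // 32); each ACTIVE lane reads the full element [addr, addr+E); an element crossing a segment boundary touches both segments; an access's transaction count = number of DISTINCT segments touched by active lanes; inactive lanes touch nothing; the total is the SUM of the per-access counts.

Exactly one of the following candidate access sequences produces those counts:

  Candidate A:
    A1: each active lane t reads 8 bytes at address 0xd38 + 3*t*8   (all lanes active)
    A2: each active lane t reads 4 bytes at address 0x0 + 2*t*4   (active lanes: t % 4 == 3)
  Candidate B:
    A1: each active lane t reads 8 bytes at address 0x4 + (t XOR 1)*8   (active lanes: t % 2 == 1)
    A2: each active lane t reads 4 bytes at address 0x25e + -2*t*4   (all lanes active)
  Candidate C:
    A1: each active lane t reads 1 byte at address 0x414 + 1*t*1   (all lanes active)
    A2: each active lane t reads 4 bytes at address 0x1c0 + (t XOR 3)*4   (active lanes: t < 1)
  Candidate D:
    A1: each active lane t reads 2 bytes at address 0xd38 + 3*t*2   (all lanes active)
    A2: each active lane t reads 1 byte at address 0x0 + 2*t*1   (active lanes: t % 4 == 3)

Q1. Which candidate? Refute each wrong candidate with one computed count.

B: A1 gives 1 transaction, not 4
C: A1 gives 1 transaction, not 4
D: A1 gives 2 transactions, not 4
A: all counts match (4,1)

Answer: A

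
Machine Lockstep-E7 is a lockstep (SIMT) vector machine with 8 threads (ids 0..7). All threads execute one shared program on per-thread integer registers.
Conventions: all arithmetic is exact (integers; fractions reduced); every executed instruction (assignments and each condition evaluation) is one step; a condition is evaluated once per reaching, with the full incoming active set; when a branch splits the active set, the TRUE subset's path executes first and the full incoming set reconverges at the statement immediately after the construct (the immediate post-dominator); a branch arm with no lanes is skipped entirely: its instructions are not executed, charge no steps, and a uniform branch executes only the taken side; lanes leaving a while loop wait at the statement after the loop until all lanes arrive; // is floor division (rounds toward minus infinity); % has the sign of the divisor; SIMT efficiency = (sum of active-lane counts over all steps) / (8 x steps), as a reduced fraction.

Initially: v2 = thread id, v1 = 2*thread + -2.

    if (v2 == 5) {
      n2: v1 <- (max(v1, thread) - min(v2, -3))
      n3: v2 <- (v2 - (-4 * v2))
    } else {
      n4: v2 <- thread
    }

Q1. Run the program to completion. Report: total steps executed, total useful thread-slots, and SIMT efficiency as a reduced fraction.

Answer: 4 steps, 17 useful, 17/32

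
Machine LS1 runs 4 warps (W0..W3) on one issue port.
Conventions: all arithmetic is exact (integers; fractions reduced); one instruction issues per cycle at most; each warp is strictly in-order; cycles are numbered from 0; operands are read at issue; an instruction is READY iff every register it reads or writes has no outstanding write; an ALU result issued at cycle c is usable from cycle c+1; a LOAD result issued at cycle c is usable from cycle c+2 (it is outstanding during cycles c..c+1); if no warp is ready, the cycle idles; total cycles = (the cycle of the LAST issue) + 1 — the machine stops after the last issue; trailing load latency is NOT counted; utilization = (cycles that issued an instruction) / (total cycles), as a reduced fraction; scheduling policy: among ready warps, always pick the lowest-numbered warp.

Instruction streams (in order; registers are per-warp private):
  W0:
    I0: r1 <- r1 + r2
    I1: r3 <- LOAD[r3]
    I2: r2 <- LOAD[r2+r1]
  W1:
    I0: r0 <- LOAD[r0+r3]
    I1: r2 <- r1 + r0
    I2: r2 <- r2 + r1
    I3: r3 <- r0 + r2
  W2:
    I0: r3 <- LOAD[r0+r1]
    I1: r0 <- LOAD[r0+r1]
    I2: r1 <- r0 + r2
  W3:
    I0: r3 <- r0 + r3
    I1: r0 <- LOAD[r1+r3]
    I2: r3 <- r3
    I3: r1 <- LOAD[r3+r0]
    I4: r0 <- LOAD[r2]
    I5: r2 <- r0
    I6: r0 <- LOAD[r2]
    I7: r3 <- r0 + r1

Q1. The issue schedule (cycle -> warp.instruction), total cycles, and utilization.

cycle 0: W0.I0
cycle 1: W0.I1
cycle 2: W0.I2
cycle 3: W1.I0
cycle 4: W2.I0
cycle 5: W1.I1
cycle 6: W1.I2
cycle 7: W1.I3
cycle 8: W2.I1
cycle 9: W3.I0
cycle 10: W2.I2
cycle 11: W3.I1
cycle 12: W3.I2
cycle 13: W3.I3
cycle 14: W3.I4
cycle 15: idle
cycle 16: W3.I5
cycle 17: W3.I6
cycle 18: idle
cycle 19: W3.I7

Answer: 20 cycles, utilization 9/10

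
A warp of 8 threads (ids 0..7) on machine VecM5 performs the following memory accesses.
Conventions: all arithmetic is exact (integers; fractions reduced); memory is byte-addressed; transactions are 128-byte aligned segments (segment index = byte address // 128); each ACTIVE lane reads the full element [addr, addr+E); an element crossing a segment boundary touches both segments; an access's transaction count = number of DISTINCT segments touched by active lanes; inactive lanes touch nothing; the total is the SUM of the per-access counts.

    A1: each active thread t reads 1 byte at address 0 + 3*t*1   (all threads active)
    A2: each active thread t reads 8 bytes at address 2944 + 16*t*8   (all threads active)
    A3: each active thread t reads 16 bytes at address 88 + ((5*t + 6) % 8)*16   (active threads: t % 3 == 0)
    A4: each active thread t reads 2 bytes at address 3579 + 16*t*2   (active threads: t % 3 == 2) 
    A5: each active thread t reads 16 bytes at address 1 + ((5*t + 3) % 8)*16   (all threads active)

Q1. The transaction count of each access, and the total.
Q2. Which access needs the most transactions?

A1: 1 transaction
A2: 8 transactions
A3: 1 transaction
A4: 2 transactions
A5: 2 transactions

Answer: 1,8,1,2,2; total 14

Answer: A2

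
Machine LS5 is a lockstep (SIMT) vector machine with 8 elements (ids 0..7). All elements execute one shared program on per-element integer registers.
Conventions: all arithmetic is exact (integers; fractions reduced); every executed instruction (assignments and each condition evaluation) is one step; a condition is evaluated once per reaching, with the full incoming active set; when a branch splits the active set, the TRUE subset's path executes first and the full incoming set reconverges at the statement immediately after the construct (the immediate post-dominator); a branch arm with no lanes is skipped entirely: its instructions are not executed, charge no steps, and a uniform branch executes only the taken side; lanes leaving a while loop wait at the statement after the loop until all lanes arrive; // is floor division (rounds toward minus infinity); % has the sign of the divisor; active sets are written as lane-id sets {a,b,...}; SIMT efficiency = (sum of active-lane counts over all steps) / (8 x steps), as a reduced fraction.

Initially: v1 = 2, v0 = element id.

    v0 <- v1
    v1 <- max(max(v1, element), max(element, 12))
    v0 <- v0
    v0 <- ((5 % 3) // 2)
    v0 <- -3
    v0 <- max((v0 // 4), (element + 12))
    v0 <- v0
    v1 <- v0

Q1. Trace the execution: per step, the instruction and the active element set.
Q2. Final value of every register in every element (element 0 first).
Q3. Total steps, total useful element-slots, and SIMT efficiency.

step 0: v0 <- v1                     {0,1,2,3,4,5,6,7}
step 1: v1 <- max(max(v1, element), max(element, 12)) {0,1,2,3,4,5,6,7}
step 2: v0 <- v0                     {0,1,2,3,4,5,6,7}
step 3: v0 <- ((5 % 3) // 2)         {0,1,2,3,4,5,6,7}
step 4: v0 <- -3                     {0,1,2,3,4,5,6,7}
step 5: v0 <- max((v0 // 4), (element + 12)) {0,1,2,3,4,5,6,7}
step 6: v0 <- v0                     {0,1,2,3,4,5,6,7}
step 7: v1 <- v0                     {0,1,2,3,4,5,6,7}

Answer: 8 steps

v1: 12,13,14,15,16,17,18,19
v0: 12,13,14,15,16,17,18,19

steps = 8; useful = 64; efficiency = 64/64 = 1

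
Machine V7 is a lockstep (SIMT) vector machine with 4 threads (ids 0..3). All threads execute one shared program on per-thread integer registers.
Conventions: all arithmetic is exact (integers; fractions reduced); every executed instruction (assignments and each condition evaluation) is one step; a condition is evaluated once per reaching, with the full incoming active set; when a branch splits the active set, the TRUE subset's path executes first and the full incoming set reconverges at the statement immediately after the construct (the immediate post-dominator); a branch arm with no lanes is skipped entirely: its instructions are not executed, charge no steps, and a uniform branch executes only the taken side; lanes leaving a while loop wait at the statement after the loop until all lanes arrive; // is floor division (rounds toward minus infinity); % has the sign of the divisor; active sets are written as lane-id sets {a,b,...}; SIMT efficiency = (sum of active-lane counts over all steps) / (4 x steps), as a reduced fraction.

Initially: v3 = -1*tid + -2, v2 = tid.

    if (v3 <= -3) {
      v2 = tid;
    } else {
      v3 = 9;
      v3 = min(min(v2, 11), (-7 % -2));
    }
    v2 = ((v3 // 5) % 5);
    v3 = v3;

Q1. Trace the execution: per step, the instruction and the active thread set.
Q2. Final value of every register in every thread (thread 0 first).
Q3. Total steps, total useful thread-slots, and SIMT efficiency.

step 0: eval (v3 <= -3)              {0,1,2,3}
step 1: v2 <- tid                    {1,2,3}
step 2: v3 <- 9                      {0}
step 3: v3 <- min(min(v2, 11), (-7 % -2)) {0}
step 4: v2 <- ((v3 // 5) % 5)        {0,1,2,3}
step 5: v3 <- v3                     {0,1,2,3}

Answer: 6 steps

v3: -1,-3,-4,-5
v2: 4,4,4,4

steps = 6; useful = 17; efficiency = 17/24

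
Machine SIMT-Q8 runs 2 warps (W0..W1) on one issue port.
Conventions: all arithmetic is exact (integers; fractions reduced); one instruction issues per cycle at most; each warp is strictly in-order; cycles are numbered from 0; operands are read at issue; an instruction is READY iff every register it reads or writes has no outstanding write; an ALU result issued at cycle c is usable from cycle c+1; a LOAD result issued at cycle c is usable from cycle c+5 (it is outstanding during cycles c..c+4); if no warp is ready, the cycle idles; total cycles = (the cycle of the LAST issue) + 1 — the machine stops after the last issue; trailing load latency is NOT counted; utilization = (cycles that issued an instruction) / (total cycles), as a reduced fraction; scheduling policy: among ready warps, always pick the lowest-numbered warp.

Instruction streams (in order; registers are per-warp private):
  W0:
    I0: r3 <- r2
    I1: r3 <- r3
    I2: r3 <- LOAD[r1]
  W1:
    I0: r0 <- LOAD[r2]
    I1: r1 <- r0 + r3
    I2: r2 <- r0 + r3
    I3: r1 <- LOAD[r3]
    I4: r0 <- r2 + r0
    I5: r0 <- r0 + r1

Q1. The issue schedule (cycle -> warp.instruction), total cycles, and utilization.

cycle 0: W0.I0
cycle 1: W0.I1
cycle 2: W0.I2
cycle 3: W1.I0
cycle 4: idle
cycle 5: idle
cycle 6: idle
cycle 7: idle
cycle 8: W1.I1
cycle 9: W1.I2
cycle 10: W1.I3
cycle 11: W1.I4
cycle 12: idle
cycle 13: idle
cycle 14: idle
cycle 15: W1.I5

Answer: 16 cycles, utilization 9/16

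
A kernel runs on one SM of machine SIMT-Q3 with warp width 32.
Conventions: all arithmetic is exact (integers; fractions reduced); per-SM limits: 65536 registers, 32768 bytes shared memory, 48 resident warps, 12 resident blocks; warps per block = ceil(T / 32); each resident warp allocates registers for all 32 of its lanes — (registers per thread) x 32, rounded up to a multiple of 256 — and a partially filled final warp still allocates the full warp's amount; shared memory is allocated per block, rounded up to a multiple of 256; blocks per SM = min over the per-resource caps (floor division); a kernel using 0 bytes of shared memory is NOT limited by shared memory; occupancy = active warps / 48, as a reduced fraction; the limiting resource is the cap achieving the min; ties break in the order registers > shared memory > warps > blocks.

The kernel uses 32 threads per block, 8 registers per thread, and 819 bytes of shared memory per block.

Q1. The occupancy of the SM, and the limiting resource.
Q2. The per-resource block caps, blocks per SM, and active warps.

Answer: occupancy 1/4, limited by blocks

registers: 256 blocks
shared memory: 32 blocks
warps: 48 blocks
blocks: 12 blocks

Answer: 12 blocks, 12 active warps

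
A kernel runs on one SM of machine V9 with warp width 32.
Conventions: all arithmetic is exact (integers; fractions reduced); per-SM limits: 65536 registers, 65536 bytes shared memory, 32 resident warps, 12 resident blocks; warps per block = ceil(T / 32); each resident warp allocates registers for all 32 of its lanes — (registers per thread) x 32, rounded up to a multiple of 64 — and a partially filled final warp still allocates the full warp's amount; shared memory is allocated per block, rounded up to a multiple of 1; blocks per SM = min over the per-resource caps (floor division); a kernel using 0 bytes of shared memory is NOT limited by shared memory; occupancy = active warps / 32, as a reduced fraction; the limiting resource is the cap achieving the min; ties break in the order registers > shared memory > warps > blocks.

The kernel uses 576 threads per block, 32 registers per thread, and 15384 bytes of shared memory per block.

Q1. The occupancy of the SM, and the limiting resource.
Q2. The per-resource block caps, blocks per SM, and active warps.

Answer: occupancy 9/16, limited by warps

registers: 3 blocks
shared memory: 4 blocks
warps: 1 block
blocks: 12 blocks

Answer: 1 block, 18 active warps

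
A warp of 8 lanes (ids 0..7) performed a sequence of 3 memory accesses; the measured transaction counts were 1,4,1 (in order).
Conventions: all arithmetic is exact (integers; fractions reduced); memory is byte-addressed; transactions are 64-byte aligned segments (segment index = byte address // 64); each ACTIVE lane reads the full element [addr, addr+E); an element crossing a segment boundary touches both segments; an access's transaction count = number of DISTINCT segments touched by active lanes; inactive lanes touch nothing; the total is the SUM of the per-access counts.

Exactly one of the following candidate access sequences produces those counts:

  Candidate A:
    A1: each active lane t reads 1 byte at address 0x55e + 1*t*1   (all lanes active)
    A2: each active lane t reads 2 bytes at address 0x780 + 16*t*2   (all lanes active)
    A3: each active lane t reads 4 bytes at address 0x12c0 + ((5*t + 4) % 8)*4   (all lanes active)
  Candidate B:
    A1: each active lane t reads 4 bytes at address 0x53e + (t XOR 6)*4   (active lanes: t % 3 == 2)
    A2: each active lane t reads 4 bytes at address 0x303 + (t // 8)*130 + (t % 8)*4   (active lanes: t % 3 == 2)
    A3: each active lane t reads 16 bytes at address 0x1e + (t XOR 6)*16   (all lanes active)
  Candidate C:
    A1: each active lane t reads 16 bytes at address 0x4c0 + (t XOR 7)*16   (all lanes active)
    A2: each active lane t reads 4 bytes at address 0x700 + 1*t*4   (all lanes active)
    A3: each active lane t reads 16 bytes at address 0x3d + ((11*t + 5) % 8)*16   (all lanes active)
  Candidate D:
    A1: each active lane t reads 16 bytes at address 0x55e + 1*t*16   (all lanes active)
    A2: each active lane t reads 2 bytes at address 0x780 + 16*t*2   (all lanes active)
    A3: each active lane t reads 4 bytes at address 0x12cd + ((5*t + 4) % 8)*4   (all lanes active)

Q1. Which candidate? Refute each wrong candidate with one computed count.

B: A2 gives 1 transaction, not 4
C: A1 gives 2 transactions, not 1
D: A1 gives 3 transactions, not 1
A: all counts match (1,4,1)

Answer: A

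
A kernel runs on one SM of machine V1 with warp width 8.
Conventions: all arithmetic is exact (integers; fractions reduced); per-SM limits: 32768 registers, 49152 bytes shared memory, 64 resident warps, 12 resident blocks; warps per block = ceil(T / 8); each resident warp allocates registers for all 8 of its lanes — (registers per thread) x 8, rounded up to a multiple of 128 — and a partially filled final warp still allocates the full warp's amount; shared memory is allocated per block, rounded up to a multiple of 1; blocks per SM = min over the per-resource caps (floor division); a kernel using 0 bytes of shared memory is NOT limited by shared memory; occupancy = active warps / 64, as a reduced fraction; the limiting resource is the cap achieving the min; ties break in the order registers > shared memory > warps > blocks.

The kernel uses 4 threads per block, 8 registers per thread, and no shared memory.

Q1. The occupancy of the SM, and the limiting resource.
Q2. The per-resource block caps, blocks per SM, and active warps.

Answer: occupancy 3/16, limited by blocks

registers: 256 blocks
shared memory: no limit (kernel uses none)
warps: 64 blocks
blocks: 12 blocks

Answer: 12 blocks, 12 active warps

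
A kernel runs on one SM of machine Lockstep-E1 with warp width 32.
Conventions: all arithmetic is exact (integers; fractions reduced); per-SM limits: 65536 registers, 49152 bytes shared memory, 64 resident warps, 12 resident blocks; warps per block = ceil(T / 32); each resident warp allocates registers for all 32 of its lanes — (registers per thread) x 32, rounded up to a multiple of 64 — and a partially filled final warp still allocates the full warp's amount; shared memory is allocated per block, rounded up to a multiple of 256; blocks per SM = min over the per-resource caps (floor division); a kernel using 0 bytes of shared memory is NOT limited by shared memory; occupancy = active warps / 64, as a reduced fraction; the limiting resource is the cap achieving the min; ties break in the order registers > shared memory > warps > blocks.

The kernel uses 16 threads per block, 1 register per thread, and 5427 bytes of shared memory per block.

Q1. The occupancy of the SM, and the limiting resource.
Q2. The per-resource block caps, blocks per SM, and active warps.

Answer: occupancy 1/8, limited by shared memory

registers: 1024 blocks
shared memory: 8 blocks
warps: 64 blocks
blocks: 12 blocks

Answer: 8 blocks, 8 active warps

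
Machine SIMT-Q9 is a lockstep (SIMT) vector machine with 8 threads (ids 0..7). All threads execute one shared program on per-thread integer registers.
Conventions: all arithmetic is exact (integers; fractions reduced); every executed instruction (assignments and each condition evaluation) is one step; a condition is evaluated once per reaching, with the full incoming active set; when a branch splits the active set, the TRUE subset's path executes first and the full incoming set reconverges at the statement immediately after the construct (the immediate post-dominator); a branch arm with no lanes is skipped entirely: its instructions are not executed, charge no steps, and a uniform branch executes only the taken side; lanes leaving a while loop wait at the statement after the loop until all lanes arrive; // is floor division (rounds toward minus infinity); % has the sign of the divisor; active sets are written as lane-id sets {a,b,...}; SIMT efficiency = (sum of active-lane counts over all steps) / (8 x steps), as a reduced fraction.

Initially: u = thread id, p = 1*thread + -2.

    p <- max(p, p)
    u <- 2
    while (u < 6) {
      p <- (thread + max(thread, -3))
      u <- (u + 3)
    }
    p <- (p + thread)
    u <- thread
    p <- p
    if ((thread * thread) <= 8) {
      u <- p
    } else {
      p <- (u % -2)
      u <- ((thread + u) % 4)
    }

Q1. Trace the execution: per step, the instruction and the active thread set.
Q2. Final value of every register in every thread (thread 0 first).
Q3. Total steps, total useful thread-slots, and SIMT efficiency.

step 0: p <- max(p, p)               {0,1,2,3,4,5,6,7}
step 1: u <- 2                       {0,1,2,3,4,5,6,7}
step 2: eval (u < 6)                 {0,1,2,3,4,5,6,7}
step 3: p <- (thread + max(thread, -3)) {0,1,2,3,4,5,6,7}
step 4: u <- (u + 3)                 {0,1,2,3,4,5,6,7}
step 5: eval (u < 6)                 {0,1,2,3,4,5,6,7}
step 6: p <- (thread + max(thread, -3)) {0,1,2,3,4,5,6,7}
step 7: u <- (u + 3)                 {0,1,2,3,4,5,6,7}
step 8: eval (u < 6)                 {0,1,2,3,4,5,6,7}
step 9: p <- (p + thread)            {0,1,2,3,4,5,6,7}
step 10: u <- thread                  {0,1,2,3,4,5,6,7}
step 11: p <- p                       {0,1,2,3,4,5,6,7}
step 12: eval ((thread * thread) <= 8) {0,1,2,3,4,5,6,7}
step 13: u <- p                       {0,1,2}
step 14: p <- (u % -2)                {3,4,5,6,7}
step 15: u <- ((thread + u) % 4)      {3,4,5,6,7}

Answer: 16 steps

u: 0,3,6,2,0,2,0,2
p: 0,3,6,-1,0,-1,0,-1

steps = 16; useful = 117; efficiency = 117/128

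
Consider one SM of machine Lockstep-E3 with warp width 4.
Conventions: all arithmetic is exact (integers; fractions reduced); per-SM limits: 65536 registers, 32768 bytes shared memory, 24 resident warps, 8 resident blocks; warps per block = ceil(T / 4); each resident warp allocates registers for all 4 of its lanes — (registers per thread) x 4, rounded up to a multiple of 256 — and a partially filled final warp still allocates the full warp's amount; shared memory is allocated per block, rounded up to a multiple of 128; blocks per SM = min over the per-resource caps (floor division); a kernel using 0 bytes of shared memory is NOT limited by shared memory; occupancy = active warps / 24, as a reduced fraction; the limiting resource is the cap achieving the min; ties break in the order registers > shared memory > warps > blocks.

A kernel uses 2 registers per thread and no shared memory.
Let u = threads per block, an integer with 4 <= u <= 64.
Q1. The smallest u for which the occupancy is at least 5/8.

Answer: u = 5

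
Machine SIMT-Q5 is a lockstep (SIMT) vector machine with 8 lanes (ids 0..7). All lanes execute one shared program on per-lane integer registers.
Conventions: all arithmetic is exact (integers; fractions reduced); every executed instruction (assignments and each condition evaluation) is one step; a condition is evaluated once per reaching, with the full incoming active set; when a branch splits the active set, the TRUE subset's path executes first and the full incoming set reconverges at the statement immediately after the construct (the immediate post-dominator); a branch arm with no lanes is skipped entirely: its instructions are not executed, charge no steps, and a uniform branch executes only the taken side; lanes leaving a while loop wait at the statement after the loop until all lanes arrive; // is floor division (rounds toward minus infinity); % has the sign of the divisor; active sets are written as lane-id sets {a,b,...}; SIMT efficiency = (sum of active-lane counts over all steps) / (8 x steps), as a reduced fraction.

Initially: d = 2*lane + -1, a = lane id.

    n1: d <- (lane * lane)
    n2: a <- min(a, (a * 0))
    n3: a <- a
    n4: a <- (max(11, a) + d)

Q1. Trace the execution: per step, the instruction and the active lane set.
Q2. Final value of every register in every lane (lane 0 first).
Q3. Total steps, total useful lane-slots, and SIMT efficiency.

step 0: d <- (lane * lane)           {0,1,2,3,4,5,6,7}
step 1: a <- min(a, (a * 0))         {0,1,2,3,4,5,6,7}
step 2: a <- a                       {0,1,2,3,4,5,6,7}
step 3: a <- (max(11, a) + d)        {0,1,2,3,4,5,6,7}

Answer: 4 steps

d: 0,1,4,9,16,25,36,49
a: 11,12,15,20,27,36,47,60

steps = 4; useful = 32; efficiency = 32/32 = 1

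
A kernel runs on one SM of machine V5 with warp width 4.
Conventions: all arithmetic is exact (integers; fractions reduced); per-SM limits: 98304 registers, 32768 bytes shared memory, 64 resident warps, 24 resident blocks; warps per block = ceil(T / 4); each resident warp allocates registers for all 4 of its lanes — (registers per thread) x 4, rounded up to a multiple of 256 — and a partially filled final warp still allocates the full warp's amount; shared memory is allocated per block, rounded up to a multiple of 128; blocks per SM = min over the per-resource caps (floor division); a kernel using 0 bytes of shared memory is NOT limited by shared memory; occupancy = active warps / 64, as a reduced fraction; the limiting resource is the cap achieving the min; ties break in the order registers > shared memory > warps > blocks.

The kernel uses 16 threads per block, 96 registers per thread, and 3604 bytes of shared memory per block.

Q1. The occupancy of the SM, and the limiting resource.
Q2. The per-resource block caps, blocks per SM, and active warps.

Answer: occupancy 1/2, limited by shared memory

registers: 48 blocks
shared memory: 8 blocks
warps: 16 blocks
blocks: 24 blocks

Answer: 8 blocks, 32 active warps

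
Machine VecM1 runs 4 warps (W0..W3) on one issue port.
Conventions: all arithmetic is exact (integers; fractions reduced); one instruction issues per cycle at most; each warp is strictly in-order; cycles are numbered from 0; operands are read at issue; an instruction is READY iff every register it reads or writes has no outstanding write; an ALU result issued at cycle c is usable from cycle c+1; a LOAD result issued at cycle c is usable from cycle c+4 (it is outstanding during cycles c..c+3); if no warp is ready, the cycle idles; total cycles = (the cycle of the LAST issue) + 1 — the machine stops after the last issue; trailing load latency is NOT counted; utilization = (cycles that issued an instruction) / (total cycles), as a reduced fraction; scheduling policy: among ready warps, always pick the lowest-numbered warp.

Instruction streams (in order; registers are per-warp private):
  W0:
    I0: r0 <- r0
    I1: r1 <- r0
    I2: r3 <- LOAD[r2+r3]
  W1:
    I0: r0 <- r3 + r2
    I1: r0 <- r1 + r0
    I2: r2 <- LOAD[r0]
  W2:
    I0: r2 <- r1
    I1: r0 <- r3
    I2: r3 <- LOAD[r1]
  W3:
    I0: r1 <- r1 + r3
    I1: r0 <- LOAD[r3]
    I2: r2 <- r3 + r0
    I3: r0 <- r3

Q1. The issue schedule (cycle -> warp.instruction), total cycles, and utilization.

cycle 0: W0.I0
cycle 1: W0.I1
cycle 2: W0.I2
cycle 3: W1.I0
cycle 4: W1.I1
cycle 5: W1.I2
cycle 6: W2.I0
cycle 7: W2.I1
cycle 8: W2.I2
cycle 9: W3.I0
cycle 10: W3.I1
cycle 11: idle
cycle 12: idle
cycle 13: idle
cycle 14: W3.I2
cycle 15: W3.I3

Answer: 16 cycles, utilization 13/16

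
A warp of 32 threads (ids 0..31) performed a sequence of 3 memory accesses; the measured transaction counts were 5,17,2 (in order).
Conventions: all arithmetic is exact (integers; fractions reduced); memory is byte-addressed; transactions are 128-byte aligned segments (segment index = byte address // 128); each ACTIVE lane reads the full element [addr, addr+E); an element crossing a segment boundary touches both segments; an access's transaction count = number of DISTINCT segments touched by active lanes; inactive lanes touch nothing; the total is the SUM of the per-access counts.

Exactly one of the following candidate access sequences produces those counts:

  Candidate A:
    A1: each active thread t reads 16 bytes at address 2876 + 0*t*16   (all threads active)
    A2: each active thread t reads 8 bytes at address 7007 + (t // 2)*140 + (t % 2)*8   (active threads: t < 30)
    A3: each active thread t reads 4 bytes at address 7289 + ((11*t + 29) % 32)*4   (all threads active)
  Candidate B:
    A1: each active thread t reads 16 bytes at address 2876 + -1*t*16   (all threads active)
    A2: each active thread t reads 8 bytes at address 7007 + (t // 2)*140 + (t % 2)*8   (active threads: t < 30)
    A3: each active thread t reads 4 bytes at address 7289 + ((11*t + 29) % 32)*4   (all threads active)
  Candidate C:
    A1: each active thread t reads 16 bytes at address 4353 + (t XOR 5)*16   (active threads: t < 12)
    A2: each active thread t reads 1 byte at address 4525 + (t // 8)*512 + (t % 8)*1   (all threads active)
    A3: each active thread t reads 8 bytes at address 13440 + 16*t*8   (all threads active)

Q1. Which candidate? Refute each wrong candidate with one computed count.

A: A1 gives 1 transaction, not 5
C: A1 gives 3 transactions, not 5
B: all counts match (5,17,2)

Answer: B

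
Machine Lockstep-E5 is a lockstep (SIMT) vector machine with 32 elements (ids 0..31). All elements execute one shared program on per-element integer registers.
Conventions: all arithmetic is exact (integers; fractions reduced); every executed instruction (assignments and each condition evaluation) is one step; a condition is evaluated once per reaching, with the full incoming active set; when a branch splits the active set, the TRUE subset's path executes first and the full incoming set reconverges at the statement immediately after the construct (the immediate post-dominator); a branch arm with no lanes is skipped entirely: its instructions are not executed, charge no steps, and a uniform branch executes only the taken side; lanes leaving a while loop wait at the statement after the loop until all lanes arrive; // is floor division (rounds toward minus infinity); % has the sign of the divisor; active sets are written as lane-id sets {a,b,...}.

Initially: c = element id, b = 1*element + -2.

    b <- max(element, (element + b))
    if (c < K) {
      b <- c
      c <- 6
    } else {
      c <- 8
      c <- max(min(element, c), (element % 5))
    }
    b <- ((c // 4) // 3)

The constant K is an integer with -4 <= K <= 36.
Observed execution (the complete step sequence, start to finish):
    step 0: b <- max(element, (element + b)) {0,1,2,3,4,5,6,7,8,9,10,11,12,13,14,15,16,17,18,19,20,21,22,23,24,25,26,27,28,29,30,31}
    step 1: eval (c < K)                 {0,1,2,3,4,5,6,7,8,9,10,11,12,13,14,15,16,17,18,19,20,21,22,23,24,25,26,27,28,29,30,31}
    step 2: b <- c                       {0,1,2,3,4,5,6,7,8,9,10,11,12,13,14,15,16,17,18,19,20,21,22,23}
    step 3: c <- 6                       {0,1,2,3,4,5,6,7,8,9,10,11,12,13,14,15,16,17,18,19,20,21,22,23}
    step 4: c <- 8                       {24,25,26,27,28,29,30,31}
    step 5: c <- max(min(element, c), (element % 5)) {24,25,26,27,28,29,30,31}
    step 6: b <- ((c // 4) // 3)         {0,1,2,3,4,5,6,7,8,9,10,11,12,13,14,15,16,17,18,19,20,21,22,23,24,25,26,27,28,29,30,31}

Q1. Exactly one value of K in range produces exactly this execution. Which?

Answer: K = 24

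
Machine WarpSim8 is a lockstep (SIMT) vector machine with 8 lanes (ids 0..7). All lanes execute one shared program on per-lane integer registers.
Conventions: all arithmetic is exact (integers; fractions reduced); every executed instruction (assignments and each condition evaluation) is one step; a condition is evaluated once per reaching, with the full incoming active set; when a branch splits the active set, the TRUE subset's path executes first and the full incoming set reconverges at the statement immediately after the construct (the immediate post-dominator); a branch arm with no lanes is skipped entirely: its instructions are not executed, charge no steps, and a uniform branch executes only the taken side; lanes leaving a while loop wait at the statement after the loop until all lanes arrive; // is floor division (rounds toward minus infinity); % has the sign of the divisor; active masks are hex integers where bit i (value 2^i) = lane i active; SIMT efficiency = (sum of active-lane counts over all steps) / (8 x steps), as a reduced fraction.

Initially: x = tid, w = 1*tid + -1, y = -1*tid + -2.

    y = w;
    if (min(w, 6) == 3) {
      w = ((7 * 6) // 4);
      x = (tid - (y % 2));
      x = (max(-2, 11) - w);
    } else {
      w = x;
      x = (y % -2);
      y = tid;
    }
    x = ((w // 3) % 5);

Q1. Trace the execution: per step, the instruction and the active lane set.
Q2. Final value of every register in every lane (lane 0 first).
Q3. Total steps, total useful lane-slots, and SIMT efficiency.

step 0: y <- w                       0xff
step 1: eval (min(w, 6) == 3)        0xff
step 2: w <- ((7 * 6) // 4)          0x10
step 3: x <- (tid - (y % 2))         0x10
step 4: x <- (max(-2, 11) - w)       0x10
step 5: w <- x                       0xef
step 6: x <- (y % -2)                0xef
step 7: y <- tid                     0xef
step 8: x <- ((w // 3) % 5)          0xff

Answer: 9 steps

x: 0,0,0,1,3,1,2,2
w: 0,1,2,3,10,5,6,7
y: 0,1,2,3,3,5,6,7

steps = 9; useful = 48; efficiency = 48/72 = 2/3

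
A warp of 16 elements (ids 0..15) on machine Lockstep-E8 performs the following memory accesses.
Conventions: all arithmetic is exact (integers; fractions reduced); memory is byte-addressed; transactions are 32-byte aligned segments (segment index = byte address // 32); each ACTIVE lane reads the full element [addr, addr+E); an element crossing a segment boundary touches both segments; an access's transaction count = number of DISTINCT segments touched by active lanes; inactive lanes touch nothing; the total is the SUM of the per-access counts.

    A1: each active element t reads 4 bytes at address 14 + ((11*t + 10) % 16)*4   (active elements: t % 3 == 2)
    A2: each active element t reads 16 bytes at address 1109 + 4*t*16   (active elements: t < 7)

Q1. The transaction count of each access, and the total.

A1: 2 transactions
A2: 14 transactions

Answer: 2,14; total 16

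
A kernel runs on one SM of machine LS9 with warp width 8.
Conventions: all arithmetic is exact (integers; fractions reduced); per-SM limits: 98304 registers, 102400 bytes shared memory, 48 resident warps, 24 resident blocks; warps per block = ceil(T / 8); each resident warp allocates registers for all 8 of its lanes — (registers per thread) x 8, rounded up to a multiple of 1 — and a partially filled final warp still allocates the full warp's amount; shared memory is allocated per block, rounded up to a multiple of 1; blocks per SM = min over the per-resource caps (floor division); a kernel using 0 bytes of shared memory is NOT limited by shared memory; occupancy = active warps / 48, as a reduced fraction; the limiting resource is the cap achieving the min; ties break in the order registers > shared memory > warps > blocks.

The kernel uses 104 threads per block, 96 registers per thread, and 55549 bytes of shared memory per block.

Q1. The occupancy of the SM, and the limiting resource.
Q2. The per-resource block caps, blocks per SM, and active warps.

Answer: occupancy 13/48, limited by shared memory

registers: 9 blocks
shared memory: 1 block
warps: 3 blocks
blocks: 24 blocks

Answer: 1 block, 13 active warps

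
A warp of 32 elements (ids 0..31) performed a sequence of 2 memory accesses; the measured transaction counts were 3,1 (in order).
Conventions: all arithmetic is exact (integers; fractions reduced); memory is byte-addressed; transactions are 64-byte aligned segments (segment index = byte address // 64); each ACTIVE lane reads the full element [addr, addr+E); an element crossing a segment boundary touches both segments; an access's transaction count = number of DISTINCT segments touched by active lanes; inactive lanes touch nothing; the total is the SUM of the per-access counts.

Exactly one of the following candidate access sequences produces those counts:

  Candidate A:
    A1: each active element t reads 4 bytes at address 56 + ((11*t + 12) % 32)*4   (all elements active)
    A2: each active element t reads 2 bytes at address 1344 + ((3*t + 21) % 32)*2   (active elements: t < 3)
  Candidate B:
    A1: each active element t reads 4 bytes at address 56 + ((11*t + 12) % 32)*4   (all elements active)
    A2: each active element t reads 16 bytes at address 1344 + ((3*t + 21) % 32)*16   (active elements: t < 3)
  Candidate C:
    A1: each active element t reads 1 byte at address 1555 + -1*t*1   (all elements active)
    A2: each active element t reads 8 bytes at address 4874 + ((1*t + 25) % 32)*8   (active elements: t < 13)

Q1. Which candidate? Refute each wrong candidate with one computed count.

B: A2 gives 2 transactions, not 1
C: A1 gives 2 transactions, not 3
A: all counts match (3,1)

Answer: A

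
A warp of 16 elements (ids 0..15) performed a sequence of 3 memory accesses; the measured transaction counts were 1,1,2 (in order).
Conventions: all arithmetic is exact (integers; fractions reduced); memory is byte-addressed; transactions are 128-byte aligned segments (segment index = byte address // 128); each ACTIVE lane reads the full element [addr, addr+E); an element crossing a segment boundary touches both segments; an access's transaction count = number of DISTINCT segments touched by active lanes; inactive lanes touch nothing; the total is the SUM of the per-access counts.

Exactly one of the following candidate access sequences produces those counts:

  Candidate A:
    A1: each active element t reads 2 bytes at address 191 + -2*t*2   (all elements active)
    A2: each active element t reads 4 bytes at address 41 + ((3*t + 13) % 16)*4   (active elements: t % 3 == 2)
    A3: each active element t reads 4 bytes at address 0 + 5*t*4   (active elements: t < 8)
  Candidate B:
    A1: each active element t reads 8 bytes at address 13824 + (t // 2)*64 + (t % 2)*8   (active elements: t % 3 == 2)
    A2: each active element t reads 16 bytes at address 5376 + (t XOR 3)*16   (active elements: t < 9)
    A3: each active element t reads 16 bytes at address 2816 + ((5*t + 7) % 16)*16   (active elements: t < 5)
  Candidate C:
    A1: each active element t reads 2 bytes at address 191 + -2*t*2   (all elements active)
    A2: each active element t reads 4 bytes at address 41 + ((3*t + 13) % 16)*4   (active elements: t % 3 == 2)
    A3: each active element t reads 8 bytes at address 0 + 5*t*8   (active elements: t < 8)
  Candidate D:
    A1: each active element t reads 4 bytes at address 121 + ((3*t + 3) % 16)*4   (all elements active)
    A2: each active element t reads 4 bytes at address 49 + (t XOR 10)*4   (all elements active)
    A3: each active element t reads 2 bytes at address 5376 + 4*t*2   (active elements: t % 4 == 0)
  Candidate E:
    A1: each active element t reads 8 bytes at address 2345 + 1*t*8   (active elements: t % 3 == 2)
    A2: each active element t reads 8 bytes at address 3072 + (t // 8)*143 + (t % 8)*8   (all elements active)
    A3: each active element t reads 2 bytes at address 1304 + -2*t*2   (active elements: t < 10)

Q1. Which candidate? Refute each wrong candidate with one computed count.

B: A1 gives 4 transactions, not 1
C: A3 gives 3 transactions, not 2
D: A1 gives 2 transactions, not 1
E: A1 gives 2 transactions, not 1
A: all counts match (1,1,2)

Answer: A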